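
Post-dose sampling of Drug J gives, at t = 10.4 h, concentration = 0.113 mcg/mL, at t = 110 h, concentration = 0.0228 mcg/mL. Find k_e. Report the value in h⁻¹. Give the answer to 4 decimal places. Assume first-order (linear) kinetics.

0.0161 h⁻¹

k = ln(C₁/C₂) / (t₂ − t₁) = ln(0.113/0.0228) / (110 − 10.4)
  = 1.601 / 99.60 = 0.01607 h⁻¹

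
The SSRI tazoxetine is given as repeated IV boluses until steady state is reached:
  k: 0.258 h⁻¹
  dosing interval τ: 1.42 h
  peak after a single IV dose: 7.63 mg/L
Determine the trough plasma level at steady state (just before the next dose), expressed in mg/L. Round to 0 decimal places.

e^(−kτ) = e^(−0.2580 × 1.42) = 0.6933
Accumulation ratio R = 1 / (1 − e^(−kτ)) = 1 / (1 − 0.6933) = 3.261
Steady-state trough = C₀ × R × e^(−kτ) = 7.63 × 3.261 × 0.6933 = 17.25 mg/L

17 mg/L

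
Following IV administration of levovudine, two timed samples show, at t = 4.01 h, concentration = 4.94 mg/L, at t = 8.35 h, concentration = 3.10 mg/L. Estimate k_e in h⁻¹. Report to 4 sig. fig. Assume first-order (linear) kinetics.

k = ln(C₁/C₂) / (t₂ − t₁) = ln(4.94/3.10) / (8.35 − 4.01)
  = 0.4660 / 4.340 = 0.1074 h⁻¹

0.1074 h⁻¹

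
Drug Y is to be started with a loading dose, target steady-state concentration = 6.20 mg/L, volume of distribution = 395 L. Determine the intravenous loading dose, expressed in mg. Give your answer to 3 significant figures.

2450 mg

LD = Css × Vd = 6.20 × 395 = 2449 mg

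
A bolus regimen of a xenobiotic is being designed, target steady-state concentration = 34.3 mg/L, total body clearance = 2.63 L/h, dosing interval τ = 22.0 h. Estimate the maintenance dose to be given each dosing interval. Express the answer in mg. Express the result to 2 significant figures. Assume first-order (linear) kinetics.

At steady state, Dose/τ = Css × CL.
Dose = Css × CL × τ = 34.3 × 2.630 × 22.0 = 1985 mg

2000 mg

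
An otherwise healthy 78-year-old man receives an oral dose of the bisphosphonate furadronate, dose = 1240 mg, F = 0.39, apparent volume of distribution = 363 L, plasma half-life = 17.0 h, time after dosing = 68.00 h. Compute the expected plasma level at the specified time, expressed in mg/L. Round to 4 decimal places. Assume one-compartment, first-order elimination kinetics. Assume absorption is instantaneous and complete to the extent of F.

0.0833 mg/L

Amount reaching circulation = F × Dose = 0.39 × 1240 = 483.6 mg
C₀ = F·Dose / Vd = 483.6 / 363 = 1.332 mg/L
k = ln2 / t½ = 0.693147 / 17.0 = 0.04077 h⁻¹
t / t½ = 68.00 / 17.0 = 4 half-lives
C = C₀ × (1/2)^4 = 1.332 × 0.06250 = 0.08325 mg/L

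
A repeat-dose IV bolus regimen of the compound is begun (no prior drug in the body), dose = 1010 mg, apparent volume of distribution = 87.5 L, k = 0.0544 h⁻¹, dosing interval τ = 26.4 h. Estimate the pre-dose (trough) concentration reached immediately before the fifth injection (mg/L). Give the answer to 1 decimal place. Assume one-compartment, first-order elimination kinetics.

C₀ per dose = Dose / Vd = 1010 / 87.5 = 11.54 mg/L
Fraction remaining after one interval: r = e^(−kτ) = e^(−0.05440 × 26.4) = 0.2378
Before dose 5, 4 doses have been given (aged 1τ, 2τ, 3τ, 4τ).
C_trough = C₀ × (r + r² + … + r^4) = C₀ × r(1−r^4)/(1−r)
        = 11.54 × 0.2378 × (1 − 0.003198) / (1 − 0.2378) = 3.589 mg/L

3.6 mg/L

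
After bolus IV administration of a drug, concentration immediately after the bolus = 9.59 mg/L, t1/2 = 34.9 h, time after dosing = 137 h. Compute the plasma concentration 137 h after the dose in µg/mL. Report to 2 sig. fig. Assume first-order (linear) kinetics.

k = ln2 / t½ = 0.693147 / 34.9 = 0.01986 h⁻¹
C = C₀ · e^(−k·t) = 9.590 × e^(−0.01986 × 137)
  = 9.590 × 0.06582 = 0.6312 mg/L
(0.6312 mg/L = 0.6312 µg/mL)

0.63 µg/mL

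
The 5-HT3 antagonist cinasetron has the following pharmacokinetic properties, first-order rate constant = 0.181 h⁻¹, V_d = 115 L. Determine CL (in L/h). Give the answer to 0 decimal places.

CL = k × Vd = 0.181 × 115 = 20.82 L/h

21 L/h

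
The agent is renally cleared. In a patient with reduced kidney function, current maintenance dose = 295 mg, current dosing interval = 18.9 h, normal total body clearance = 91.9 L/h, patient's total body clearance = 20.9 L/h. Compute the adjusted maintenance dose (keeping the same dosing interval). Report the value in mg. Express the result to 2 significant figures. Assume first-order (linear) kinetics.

67 mg

To keep the same average steady-state level, dosing rate must scale with clearance.
CL ratio = 20.9 / 91.9 = 0.2274
New dose (same interval) = 295 × 0.2274 = 67.08 mg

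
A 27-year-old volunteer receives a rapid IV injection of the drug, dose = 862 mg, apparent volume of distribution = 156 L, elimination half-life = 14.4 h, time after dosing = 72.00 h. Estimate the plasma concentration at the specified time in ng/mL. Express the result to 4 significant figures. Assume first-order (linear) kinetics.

C₀ = Dose / Vd = 862.0 / 156 = 5.526 mg/L
k = ln2 / t½ = 0.693147 / 14.4 = 0.04814 h⁻¹
t / t½ = 72.00 / 14.4 = 5 half-lives
C = C₀ × (1/2)^5 = 5.526 × 0.03125 = 0.1727 mg/L
Convert: 0.1727 mg/L × 1000 = 172.7 ng/mL

172.7 ng/mL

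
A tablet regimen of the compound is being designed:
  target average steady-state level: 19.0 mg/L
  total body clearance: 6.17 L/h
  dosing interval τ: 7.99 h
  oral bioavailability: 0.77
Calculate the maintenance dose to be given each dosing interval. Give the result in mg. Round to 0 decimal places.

1216 mg

At steady state, F × (Dose/τ) = Css × CL.
Dose = Css × CL × τ / F = 19.0 × 6.170 × 7.99 / 0.77 = 1216 mg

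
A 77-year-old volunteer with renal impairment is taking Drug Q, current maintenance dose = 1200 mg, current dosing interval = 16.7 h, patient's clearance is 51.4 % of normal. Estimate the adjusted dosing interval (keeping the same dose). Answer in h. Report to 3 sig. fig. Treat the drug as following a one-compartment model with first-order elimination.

32.5 h

To keep the same average steady-state level, dosing rate must scale with clearance.
CL ratio = 51.4 / 100 = 0.5140
New interval (same dose) = 16.7 / 0.5140 = 32.49 h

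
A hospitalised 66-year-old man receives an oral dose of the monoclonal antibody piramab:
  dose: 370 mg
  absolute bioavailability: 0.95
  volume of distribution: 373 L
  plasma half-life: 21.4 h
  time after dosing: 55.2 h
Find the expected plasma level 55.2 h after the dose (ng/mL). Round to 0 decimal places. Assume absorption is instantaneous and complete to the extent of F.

158 ng/mL

Amount reaching circulation = F × Dose = 0.95 × 370.0 = 351.5 mg
C₀ = F·Dose / Vd = 351.5 / 373 = 0.9424 mg/L
k = ln2 / t½ = 0.693147 / 21.4 = 0.03239 h⁻¹
C = C₀ · e^(−k·t) = 0.9424 × e^(−0.03239 × 55.2)
  = 0.9424 × 0.1673 = 0.1577 mg/L
Convert: 0.1577 mg/L × 1000 = 157.7 ng/mL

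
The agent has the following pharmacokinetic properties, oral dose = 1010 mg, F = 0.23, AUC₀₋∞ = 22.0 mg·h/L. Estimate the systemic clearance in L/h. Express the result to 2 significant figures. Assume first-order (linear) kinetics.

CL = F·Dose / AUC = 0.23 × 1010 / 22.0 = 10.56 L/h

11 L/h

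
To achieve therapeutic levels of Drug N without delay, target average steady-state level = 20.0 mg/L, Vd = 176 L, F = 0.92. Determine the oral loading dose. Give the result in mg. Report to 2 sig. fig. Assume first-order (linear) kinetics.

3800 mg

LD = Css × Vd / F = 20.0 × 176 / 0.92 = 3826 mg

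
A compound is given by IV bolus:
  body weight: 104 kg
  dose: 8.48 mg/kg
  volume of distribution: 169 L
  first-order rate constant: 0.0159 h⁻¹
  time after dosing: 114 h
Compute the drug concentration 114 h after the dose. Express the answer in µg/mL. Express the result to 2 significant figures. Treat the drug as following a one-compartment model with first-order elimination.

0.85 µg/mL

Total dose = 8.48 × 104 = 881.9 mg
C₀ = Dose / Vd = 881.9 / 169 = 5.218 mg/L
C = C₀ · e^(−k·t) = 5.218 × e^(−0.01590 × 114)
  = 5.218 × 0.1632 = 0.8516 mg/L
(0.8516 mg/L = 0.8516 µg/mL)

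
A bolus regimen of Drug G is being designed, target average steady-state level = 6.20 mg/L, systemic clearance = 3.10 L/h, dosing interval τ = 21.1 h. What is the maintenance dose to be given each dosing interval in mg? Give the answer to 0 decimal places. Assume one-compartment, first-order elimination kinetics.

406 mg

At steady state, Dose/τ = Css × CL.
Dose = Css × CL × τ = 6.20 × 3.100 × 21.1 = 405.5 mg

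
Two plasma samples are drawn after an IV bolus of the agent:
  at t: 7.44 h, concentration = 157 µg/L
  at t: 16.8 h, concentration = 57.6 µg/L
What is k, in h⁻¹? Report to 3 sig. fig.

k = ln(C₁/C₂) / (t₂ − t₁) = ln(157/57.6) / (16.8 − 7.44)
  = 1.003 / 9.360 = 0.1072 h⁻¹

0.107 h⁻¹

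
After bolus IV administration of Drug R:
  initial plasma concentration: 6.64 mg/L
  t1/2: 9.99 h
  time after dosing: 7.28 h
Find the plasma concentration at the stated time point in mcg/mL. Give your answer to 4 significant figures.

k = ln2 / t½ = 0.693147 / 9.99 = 0.06938 h⁻¹
C = C₀ · e^(−k·t) = 6.640 × e^(−0.06938 × 7.28)
  = 6.640 × 0.6035 = 4.007 mg/L
(4.007 mg/L = 4.007 mcg/mL)

4.007 mcg/mL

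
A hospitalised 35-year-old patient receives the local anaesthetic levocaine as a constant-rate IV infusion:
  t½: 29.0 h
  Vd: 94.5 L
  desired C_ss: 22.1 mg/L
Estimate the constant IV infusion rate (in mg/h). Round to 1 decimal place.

49.9 mg/h

k = ln2 / t½ = 0.693147 / 29.0 = 0.02390 h⁻¹
CL = k × Vd = 0.02390 × 94.5 = 2.259 L/h
At steady state, infusion rate R₀ = Css × CL = 22.1 × 2.259 = 49.92 mg/h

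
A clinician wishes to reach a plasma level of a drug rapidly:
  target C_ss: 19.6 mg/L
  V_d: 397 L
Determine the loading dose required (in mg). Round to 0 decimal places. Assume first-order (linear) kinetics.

LD = Css × Vd = 19.6 × 397 = 7781 mg

7781 mg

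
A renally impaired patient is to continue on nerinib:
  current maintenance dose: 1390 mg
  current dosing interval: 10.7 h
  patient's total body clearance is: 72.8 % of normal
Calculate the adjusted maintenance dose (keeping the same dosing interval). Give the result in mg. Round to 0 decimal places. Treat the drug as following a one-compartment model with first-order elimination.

1012 mg

To keep the same average steady-state level, dosing rate must scale with clearance.
CL ratio = 72.8 / 100 = 0.7280
New dose (same interval) = 1390 × 0.7280 = 1012 mg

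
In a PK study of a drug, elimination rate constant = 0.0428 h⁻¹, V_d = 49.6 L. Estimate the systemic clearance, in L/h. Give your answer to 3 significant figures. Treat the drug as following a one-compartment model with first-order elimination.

CL = k × Vd = 0.0428 × 49.6 = 2.123 L/h

2.12 L/h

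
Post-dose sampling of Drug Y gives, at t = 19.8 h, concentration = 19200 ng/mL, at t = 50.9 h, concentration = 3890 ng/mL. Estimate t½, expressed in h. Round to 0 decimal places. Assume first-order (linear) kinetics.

14 h

k = ln(C₁/C₂) / (t₂ − t₁) = ln(19200/3890) / (50.9 − 19.8)
  = 1.597 / 31.10 = 0.05135 h⁻¹
t½ = ln2 / k = 0.693147 / 0.05135 = 13.50 h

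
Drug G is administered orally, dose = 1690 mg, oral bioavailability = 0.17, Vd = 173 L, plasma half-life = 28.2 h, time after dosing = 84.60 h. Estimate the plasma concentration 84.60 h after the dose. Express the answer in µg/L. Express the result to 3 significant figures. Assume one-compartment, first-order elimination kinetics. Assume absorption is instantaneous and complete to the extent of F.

208 µg/L

Amount reaching circulation = F × Dose = 0.17 × 1690 = 287.3 mg
C₀ = F·Dose / Vd = 287.3 / 173 = 1.661 mg/L
k = ln2 / t½ = 0.693147 / 28.2 = 0.02458 h⁻¹
t / t½ = 84.60 / 28.2 = 3 half-lives
C = C₀ × (1/2)^3 = 1.661 × 0.1250 = 0.2076 mg/L
Convert: 0.2076 mg/L × 1000 = 207.6 µg/L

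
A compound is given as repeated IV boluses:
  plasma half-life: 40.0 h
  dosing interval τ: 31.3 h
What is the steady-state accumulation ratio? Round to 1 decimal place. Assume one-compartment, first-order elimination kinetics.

k = ln2 / t½ = 0.693147 / 40.0 = 0.01733 h⁻¹
e^(−kτ) = e^(−0.01733 × 31.3) = 0.5813
Accumulation ratio R = 1 / (1 − e^(−kτ)) = 1 / (1 − 0.5813) = 2.388

2.4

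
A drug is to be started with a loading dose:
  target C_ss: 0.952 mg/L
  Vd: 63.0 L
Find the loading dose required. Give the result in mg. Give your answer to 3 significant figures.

LD = Css × Vd = 0.952 × 63.0 = 59.98 mg

60.0 mg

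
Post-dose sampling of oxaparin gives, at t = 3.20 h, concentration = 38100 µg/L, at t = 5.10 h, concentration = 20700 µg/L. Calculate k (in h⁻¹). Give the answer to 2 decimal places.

k = ln(C₁/C₂) / (t₂ − t₁) = ln(38100/20700) / (5.10 − 3.20)
  = 0.6101 / 1.900 = 0.3211 h⁻¹

0.32 h⁻¹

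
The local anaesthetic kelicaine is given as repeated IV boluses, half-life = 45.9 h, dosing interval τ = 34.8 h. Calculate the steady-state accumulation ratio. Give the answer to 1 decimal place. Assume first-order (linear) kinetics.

k = ln2 / t½ = 0.693147 / 45.9 = 0.01510 h⁻¹
e^(−kτ) = e^(−0.01510 × 34.8) = 0.5913
Accumulation ratio R = 1 / (1 − e^(−kτ)) = 1 / (1 − 0.5913) = 2.447

2.4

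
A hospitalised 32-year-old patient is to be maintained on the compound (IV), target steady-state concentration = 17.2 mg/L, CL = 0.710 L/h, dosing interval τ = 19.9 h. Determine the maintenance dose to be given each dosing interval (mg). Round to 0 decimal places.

At steady state, Dose/τ = Css × CL.
Dose = Css × CL × τ = 17.2 × 0.7100 × 19.9 = 243.0 mg

243 mg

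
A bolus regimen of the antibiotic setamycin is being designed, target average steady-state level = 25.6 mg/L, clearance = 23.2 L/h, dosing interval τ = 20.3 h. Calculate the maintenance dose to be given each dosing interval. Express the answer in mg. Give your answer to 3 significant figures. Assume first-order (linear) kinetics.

12100 mg

At steady state, Dose/τ = Css × CL.
Dose = Css × CL × τ = 25.6 × 23.20 × 20.3 = 12060 mg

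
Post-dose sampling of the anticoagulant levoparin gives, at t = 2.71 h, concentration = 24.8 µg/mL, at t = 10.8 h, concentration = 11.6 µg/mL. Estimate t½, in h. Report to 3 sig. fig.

7.38 h

k = ln(C₁/C₂) / (t₂ − t₁) = ln(24.8/11.6) / (10.8 − 2.71)
  = 0.7598 / 8.090 = 0.09392 h⁻¹
t½ = ln2 / k = 0.693147 / 0.09392 = 7.380 h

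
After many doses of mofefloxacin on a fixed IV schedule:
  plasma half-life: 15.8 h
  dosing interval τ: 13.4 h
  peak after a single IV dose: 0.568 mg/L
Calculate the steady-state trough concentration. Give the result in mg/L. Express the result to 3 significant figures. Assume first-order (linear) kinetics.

0.710 mg/L

k = ln2 / t½ = 0.693147 / 15.8 = 0.04387 h⁻¹
e^(−kτ) = e^(−0.04387 × 13.4) = 0.5555
Accumulation ratio R = 1 / (1 − e^(−kτ)) = 1 / (1 − 0.5555) = 2.250
Steady-state trough = C₀ × R × e^(−kτ) = 0.568 × 2.250 × 0.5555 = 0.7099 mg/L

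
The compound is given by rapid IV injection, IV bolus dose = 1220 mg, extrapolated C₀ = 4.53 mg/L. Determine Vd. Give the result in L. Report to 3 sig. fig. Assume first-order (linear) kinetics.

269 L

Vd = Dose / C₀ = 1220 / 4.53 = 269.3 L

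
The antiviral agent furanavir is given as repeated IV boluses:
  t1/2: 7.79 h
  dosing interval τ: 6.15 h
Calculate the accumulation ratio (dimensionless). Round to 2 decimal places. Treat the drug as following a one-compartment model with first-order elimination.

2.37

k = ln2 / t½ = 0.693147 / 7.79 = 0.08898 h⁻¹
e^(−kτ) = e^(−0.08898 × 6.15) = 0.5786
Accumulation ratio R = 1 / (1 − e^(−kτ)) = 1 / (1 − 0.5786) = 2.373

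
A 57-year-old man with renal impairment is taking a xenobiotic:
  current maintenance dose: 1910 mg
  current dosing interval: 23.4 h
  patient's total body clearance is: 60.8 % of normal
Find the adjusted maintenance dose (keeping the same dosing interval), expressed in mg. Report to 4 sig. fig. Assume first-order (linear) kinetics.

1161 mg

To keep the same average steady-state level, dosing rate must scale with clearance.
CL ratio = 60.8 / 100 = 0.6080
New dose (same interval) = 1910 × 0.6080 = 1161 mg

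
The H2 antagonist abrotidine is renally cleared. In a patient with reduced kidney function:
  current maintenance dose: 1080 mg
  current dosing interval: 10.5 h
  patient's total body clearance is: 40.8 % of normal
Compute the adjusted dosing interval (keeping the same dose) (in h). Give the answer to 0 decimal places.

To keep the same average steady-state level, dosing rate must scale with clearance.
CL ratio = 40.8 / 100 = 0.4080
New interval (same dose) = 10.5 / 0.4080 = 25.74 h

26 h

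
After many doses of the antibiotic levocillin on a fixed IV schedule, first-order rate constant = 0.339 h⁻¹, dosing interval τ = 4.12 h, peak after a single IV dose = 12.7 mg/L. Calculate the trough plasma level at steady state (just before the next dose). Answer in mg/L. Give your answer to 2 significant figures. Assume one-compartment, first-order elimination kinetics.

4.2 mg/L

e^(−kτ) = e^(−0.3390 × 4.12) = 0.2474
Accumulation ratio R = 1 / (1 − e^(−kτ)) = 1 / (1 − 0.2474) = 1.329
Steady-state trough = C₀ × R × e^(−kτ) = 12.7 × 1.329 × 0.2474 = 4.176 mg/L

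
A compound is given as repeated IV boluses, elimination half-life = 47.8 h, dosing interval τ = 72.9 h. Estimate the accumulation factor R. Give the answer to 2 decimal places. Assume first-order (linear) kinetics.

k = ln2 / t½ = 0.693147 / 47.8 = 0.01450 h⁻¹
e^(−kτ) = e^(−0.01450 × 72.9) = 0.3475
Accumulation ratio R = 1 / (1 − e^(−kτ)) = 1 / (1 − 0.3475) = 1.533

1.53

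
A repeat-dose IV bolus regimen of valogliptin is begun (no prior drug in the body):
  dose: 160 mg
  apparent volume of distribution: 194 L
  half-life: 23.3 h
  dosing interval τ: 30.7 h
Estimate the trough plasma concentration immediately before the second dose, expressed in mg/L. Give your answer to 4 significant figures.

0.3309 mg/L

C₀ per dose = Dose / Vd = 160 / 194 = 0.8247 mg/L
k = ln2 / t½ = 0.693147 / 23.3 = 0.02975 h⁻¹
Fraction remaining after one interval: r = e^(−kτ) = e^(−0.02975 × 30.7) = 0.4012
Before dose 2, 1 dose has been given (aged 1τ).
C_trough = C₀ × r = 0.8247 × 0.4012 = 0.3309 mg/L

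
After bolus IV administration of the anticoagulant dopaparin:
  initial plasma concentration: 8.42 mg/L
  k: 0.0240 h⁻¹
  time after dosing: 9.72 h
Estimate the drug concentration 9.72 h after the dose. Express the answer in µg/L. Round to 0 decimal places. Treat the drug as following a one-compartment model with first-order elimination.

C = C₀ · e^(−k·t) = 8.420 × e^(−0.02400 × 9.72)
  = 8.420 × 0.7919 = 6.668 mg/L
Convert: 6.668 mg/L × 1000 = 6668 µg/L

6668 µg/L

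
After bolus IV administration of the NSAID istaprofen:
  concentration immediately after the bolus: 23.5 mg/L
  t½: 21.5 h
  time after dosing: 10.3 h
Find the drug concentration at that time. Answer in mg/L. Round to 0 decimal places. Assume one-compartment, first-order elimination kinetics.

17 mg/L

k = ln2 / t½ = 0.693147 / 21.5 = 0.03224 h⁻¹
C = C₀ · e^(−k·t) = 23.50 × e^(−0.03224 × 10.3)
  = 23.50 × 0.7174 = 16.86 mg/L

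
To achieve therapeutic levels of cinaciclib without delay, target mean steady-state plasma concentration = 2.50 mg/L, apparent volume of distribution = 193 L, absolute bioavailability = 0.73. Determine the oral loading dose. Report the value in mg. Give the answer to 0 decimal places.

661 mg

LD = Css × Vd / F = 2.50 × 193 / 0.73 = 661.0 mg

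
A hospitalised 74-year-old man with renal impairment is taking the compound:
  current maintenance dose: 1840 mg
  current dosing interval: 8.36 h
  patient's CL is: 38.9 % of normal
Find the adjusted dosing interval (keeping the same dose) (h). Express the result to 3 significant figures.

21.5 h

To keep the same average steady-state level, dosing rate must scale with clearance.
CL ratio = 38.9 / 100 = 0.3890
New interval (same dose) = 8.36 / 0.3890 = 21.49 h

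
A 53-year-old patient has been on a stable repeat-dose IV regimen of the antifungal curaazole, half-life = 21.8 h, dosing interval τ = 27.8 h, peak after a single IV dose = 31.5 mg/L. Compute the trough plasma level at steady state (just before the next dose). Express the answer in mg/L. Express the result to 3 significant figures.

k = ln2 / t½ = 0.693147 / 21.8 = 0.03180 h⁻¹
e^(−kτ) = e^(−0.03180 × 27.8) = 0.4131
Accumulation ratio R = 1 / (1 − e^(−kτ)) = 1 / (1 − 0.4131) = 1.704
Steady-state trough = C₀ × R × e^(−kτ) = 31.5 × 1.704 × 0.4131 = 22.17 mg/L

22.2 mg/L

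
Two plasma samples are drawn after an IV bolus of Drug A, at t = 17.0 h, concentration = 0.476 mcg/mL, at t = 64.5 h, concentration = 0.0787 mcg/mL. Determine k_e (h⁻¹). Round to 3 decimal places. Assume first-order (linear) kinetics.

k = ln(C₁/C₂) / (t₂ − t₁) = ln(0.476/0.0787) / (64.5 − 17.0)
  = 1.800 / 47.50 = 0.03789 h⁻¹

0.038 h⁻¹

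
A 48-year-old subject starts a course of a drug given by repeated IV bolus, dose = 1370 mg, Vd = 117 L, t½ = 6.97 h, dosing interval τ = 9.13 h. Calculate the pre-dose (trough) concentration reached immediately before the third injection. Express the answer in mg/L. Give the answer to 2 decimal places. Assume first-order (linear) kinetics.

C₀ per dose = Dose / Vd = 1370 / 117 = 11.71 mg/L
k = ln2 / t½ = 0.693147 / 6.97 = 0.09945 h⁻¹
Fraction remaining after one interval: r = e^(−kτ) = e^(−0.09945 × 9.13) = 0.4033
Before dose 3, 2 doses have been given (aged 1τ, 2τ).
C_trough = C₀ × (r + r²) = 11.71 × (0.4033 + 0.1627) = 6.628 mg/L

6.63 mg/L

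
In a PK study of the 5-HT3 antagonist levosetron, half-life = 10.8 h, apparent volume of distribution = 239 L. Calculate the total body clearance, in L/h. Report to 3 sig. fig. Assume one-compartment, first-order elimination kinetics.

15.3 L/h

k = ln2 / t½ = 0.693147 / 10.8 = 0.06418 h⁻¹
CL = k × Vd = 0.06418 × 239 = 15.34 L/h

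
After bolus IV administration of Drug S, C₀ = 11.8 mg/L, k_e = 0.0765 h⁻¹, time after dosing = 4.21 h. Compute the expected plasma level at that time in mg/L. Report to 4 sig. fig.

C = C₀ · e^(−k·t) = 11.80 × e^(−0.07650 × 4.21)
  = 11.80 × 0.7247 = 8.551 mg/L

8.551 mg/L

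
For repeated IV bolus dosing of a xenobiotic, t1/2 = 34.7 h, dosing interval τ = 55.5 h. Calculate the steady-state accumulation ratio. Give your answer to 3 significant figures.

k = ln2 / t½ = 0.693147 / 34.7 = 0.01998 h⁻¹
e^(−kτ) = e^(−0.01998 × 55.5) = 0.3299
Accumulation ratio R = 1 / (1 − e^(−kτ)) = 1 / (1 − 0.3299) = 1.492

1.49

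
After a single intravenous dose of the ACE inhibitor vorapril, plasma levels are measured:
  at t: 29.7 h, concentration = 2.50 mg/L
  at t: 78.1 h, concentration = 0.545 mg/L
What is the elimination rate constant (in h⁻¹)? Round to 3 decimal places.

0.031 h⁻¹

k = ln(C₁/C₂) / (t₂ − t₁) = ln(2.50/0.545) / (78.1 − 29.7)
  = 1.523 / 48.40 = 0.03147 h⁻¹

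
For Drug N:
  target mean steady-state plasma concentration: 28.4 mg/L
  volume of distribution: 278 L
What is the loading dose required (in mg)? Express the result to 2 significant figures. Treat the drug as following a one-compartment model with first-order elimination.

7900 mg

LD = Css × Vd = 28.4 × 278 = 7895 mg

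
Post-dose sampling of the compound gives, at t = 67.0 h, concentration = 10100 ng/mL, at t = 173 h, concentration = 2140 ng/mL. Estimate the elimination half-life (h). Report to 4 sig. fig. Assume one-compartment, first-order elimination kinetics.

47.35 h

k = ln(C₁/C₂) / (t₂ − t₁) = ln(10100/2140) / (173 − 67.0)
  = 1.552 / 106.0 = 0.01464 h⁻¹
t½ = ln2 / k = 0.693147 / 0.01464 = 47.35 h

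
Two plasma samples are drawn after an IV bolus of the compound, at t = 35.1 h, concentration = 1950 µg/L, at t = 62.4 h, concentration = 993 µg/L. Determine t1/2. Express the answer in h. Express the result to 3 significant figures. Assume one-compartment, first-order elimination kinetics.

k = ln(C₁/C₂) / (t₂ − t₁) = ln(1950/993) / (62.4 − 35.1)
  = 0.6749 / 27.30 = 0.02472 h⁻¹
t½ = ln2 / k = 0.693147 / 0.02472 = 28.04 h

28.0 h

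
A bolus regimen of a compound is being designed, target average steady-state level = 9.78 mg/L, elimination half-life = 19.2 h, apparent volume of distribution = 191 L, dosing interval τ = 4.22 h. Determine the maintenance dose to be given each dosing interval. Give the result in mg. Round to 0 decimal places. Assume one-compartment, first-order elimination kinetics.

k = ln2 / t½ = 0.693147 / 19.2 = 0.03610 h⁻¹
CL = k × Vd = 0.03610 × 191 = 6.895 L/h
At steady state, Dose/τ = Css × CL.
Dose = Css × CL × τ = 9.78 × 6.895 × 4.22 = 284.6 mg

285 mg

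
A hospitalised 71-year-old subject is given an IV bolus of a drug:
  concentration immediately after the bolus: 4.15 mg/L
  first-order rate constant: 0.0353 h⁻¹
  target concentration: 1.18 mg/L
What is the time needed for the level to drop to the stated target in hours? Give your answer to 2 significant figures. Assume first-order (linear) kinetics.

t = ln(C₀ / C) / k = ln(4.150 / 1.18) / 0.03530
  = ln(3.517) / 0.03530 = 1.258 / 0.03530 = 35.64 h

36 h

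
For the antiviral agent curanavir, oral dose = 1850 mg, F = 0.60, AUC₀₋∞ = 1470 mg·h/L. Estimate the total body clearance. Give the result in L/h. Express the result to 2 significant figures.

0.76 L/h

CL = F·Dose / AUC = 0.60 × 1850 / 1470 = 0.7551 L/h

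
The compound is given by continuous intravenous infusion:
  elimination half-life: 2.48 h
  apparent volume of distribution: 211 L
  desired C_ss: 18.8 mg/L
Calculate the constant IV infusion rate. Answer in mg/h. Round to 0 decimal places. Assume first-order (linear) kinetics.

1109 mg/h

k = ln2 / t½ = 0.693147 / 2.48 = 0.2795 h⁻¹
CL = k × Vd = 0.2795 × 211 = 58.97 L/h
At steady state, infusion rate R₀ = Css × CL = 18.8 × 58.97 = 1109 mg/h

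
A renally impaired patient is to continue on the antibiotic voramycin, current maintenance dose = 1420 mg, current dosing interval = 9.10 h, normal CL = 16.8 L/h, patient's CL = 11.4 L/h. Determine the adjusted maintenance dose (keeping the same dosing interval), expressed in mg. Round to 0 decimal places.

To keep the same average steady-state level, dosing rate must scale with clearance.
CL ratio = 11.4 / 16.8 = 0.6786
New dose (same interval) = 1420 × 0.6786 = 963.6 mg

964 mg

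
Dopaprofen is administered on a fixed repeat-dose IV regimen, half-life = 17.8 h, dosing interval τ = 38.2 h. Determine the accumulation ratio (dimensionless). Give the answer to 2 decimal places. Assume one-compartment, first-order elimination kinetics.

1.29

k = ln2 / t½ = 0.693147 / 17.8 = 0.03894 h⁻¹
e^(−kτ) = e^(−0.03894 × 38.2) = 0.2259
Accumulation ratio R = 1 / (1 − e^(−kτ)) = 1 / (1 − 0.2259) = 1.292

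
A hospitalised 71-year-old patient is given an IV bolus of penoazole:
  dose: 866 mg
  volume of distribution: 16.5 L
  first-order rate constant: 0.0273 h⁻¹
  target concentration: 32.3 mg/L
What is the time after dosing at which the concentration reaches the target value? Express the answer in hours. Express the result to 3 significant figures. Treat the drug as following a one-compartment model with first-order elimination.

C₀ = Dose / Vd = 866.0 / 16.5 = 52.48 mg/L
t = ln(C₀ / C) / k = ln(52.48 / 32.3) / 0.02730
  = ln(1.625) / 0.02730 = 0.4855 / 0.02730 = 17.78 h

17.8 h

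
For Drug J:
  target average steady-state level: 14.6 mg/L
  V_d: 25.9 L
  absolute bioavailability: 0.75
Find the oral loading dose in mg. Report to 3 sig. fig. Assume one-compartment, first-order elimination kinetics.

504 mg

LD = Css × Vd / F = 14.6 × 25.9 / 0.75 = 504.2 mg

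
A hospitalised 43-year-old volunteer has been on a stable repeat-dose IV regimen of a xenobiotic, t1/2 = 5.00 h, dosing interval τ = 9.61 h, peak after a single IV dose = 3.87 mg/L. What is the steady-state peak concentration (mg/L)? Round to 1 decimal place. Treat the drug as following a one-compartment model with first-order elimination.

5.3 mg/L

k = ln2 / t½ = 0.693147 / 5.00 = 0.1386 h⁻¹
e^(−kτ) = e^(−0.1386 × 9.61) = 0.2640
Accumulation ratio R = 1 / (1 − e^(−kτ)) = 1 / (1 − 0.2640) = 1.359
Steady-state peak = C₀ × R = 3.87 × 1.359 = 5.259 mg/L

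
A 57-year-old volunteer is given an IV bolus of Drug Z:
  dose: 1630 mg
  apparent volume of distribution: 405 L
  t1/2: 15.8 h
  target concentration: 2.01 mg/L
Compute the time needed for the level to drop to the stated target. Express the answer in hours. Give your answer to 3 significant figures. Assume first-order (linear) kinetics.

C₀ = Dose / Vd = 1630 / 405 = 4.025 mg/L
k = ln2 / t½ = 0.693147 / 15.8 = 0.04387 h⁻¹
t = ln(C₀ / C) / k = ln(4.025 / 2.01) / 0.04387
  = ln(2.002) / 0.04387 = 0.6941 / 0.04387 = 15.82 h

15.8 h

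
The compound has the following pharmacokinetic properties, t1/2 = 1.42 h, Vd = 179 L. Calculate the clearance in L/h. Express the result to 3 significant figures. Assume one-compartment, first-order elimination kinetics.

k = ln2 / t½ = 0.693147 / 1.42 = 0.4881 h⁻¹
CL = k × Vd = 0.4881 × 179 = 87.37 L/h

87.4 L/h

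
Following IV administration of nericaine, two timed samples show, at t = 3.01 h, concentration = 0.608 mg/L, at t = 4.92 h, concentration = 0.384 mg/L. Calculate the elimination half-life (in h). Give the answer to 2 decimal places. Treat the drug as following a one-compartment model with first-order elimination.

k = ln(C₁/C₂) / (t₂ − t₁) = ln(0.608/0.384) / (4.92 − 3.01)
  = 0.4595 / 1.910 = 0.2406 h⁻¹
t½ = ln2 / k = 0.693147 / 0.2406 = 2.881 h

2.88 h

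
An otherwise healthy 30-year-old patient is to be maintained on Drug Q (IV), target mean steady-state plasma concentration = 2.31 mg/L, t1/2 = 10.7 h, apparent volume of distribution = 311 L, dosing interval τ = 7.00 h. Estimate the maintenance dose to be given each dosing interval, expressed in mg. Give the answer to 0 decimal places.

326 mg

k = ln2 / t½ = 0.693147 / 10.7 = 0.06478 h⁻¹
CL = k × Vd = 0.06478 × 311 = 20.15 L/h
At steady state, Dose/τ = Css × CL.
Dose = Css × CL × τ = 2.31 × 20.15 × 7.00 = 325.8 mg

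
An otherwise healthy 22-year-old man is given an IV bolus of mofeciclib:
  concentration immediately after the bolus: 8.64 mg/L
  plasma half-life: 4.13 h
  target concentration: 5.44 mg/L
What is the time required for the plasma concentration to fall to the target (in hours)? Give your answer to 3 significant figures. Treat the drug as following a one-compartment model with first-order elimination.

2.76 h

k = ln2 / t½ = 0.693147 / 4.13 = 0.1678 h⁻¹
t = ln(C₀ / C) / k = ln(8.640 / 5.44) / 0.1678
  = ln(1.588) / 0.1678 = 0.4625 / 0.1678 = 2.756 h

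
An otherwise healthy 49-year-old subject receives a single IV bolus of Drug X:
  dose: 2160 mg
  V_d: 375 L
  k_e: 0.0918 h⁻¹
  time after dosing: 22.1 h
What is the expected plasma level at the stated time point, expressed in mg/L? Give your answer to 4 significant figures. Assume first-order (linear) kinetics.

C₀ = Dose / Vd = 2160 / 375 = 5.760 mg/L
C = C₀ · e^(−k·t) = 5.760 × e^(−0.09180 × 22.1)
  = 5.760 × 0.1315 = 0.7574 mg/L

0.7574 mg/L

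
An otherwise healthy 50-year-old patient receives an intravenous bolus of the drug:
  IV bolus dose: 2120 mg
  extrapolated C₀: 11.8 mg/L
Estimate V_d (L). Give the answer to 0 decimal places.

180 L

Vd = Dose / C₀ = 2120 / 11.8 = 179.7 L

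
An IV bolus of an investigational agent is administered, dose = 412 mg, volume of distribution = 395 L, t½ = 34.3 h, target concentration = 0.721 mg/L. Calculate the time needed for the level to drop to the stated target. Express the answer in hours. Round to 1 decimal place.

C₀ = Dose / Vd = 412.0 / 395 = 1.043 mg/L
k = ln2 / t½ = 0.693147 / 34.3 = 0.02021 h⁻¹
t = ln(C₀ / C) / k = ln(1.043 / 0.721) / 0.02021
  = ln(1.447) / 0.02021 = 0.3695 / 0.02021 = 18.28 h

18.3 h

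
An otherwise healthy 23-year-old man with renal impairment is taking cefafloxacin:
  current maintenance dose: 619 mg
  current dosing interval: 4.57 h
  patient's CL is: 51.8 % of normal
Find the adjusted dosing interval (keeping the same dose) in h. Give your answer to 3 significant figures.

To keep the same average steady-state level, dosing rate must scale with clearance.
CL ratio = 51.8 / 100 = 0.5180
New interval (same dose) = 4.57 / 0.5180 = 8.822 h

8.82 h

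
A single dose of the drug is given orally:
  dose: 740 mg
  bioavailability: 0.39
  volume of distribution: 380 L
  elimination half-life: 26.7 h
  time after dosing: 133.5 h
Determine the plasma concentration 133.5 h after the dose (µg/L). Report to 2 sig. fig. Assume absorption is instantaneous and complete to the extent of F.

Amount reaching circulation = F × Dose = 0.39 × 740.0 = 288.6 mg
C₀ = F·Dose / Vd = 288.6 / 380 = 0.7595 mg/L
k = ln2 / t½ = 0.693147 / 26.7 = 0.02596 h⁻¹
t / t½ = 133.5 / 26.7 = 5 half-lives
C = C₀ × (1/2)^5 = 0.7595 × 0.03125 = 0.02373 mg/L
Convert: 0.02373 mg/L × 1000 = 23.73 µg/L

24 µg/L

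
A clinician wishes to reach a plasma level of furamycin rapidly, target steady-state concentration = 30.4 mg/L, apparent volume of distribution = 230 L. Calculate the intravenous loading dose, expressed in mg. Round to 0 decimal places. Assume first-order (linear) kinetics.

6992 mg

LD = Css × Vd = 30.4 × 230 = 6992 mg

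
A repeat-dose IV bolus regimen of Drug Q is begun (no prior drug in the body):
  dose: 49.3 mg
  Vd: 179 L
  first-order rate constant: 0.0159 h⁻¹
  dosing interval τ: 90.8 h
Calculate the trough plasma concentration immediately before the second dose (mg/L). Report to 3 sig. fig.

C₀ per dose = Dose / Vd = 49.3 / 179 = 0.2754 mg/L
Fraction remaining after one interval: r = e^(−kτ) = e^(−0.01590 × 90.8) = 0.2360
Before dose 2, 1 dose has been given (aged 1τ).
C_trough = C₀ × r = 0.2754 × 0.2360 = 0.06499 mg/L

0.0650 mg/L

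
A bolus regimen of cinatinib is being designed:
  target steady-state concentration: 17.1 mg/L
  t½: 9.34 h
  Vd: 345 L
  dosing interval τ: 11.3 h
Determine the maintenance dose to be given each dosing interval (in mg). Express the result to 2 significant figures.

4900 mg

k = ln2 / t½ = 0.693147 / 9.34 = 0.07421 h⁻¹
CL = k × Vd = 0.07421 × 345 = 25.60 L/h
At steady state, Dose/τ = Css × CL.
Dose = Css × CL × τ = 17.1 × 25.60 × 11.3 = 4947 mg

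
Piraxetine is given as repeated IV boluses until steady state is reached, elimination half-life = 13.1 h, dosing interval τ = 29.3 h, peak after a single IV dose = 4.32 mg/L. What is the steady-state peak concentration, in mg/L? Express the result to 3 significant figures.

5.48 mg/L

k = ln2 / t½ = 0.693147 / 13.1 = 0.05291 h⁻¹
e^(−kτ) = e^(−0.05291 × 29.3) = 0.2122
Accumulation ratio R = 1 / (1 − e^(−kτ)) = 1 / (1 − 0.2122) = 1.269
Steady-state peak = C₀ × R = 4.32 × 1.269 = 5.482 mg/L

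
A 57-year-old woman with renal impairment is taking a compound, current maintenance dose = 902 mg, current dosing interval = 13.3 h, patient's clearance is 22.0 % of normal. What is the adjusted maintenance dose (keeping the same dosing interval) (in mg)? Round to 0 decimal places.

198 mg

To keep the same average steady-state level, dosing rate must scale with clearance.
CL ratio = 22.0 / 100 = 0.2200
New dose (same interval) = 902 × 0.2200 = 198.4 mg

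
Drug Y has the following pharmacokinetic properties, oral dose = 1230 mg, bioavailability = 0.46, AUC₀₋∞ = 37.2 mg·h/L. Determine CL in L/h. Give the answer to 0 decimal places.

CL = F·Dose / AUC = 0.46 × 1230 / 37.2 = 15.21 L/h

15 L/h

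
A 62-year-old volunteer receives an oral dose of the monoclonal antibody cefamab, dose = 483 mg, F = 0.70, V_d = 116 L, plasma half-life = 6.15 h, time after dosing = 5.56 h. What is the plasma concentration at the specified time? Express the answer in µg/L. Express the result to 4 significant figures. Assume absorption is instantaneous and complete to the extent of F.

1558 µg/L

Amount reaching circulation = F × Dose = 0.70 × 483.0 = 338.1 mg
C₀ = F·Dose / Vd = 338.1 / 116 = 2.915 mg/L
k = ln2 / t½ = 0.693147 / 6.15 = 0.1127 h⁻¹
C = C₀ · e^(−k·t) = 2.915 × e^(−0.1127 × 5.56)
  = 2.915 × 0.5344 = 1.558 mg/L
Convert: 1.558 mg/L × 1000 = 1558 µg/L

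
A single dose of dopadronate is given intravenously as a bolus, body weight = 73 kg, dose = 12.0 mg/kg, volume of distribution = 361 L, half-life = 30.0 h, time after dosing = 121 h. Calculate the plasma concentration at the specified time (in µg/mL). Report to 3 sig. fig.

Total dose = 12.0 × 73 = 876.0 mg
C₀ = Dose / Vd = 876.0 / 361 = 2.427 mg/L
k = ln2 / t½ = 0.693147 / 30.0 = 0.02310 h⁻¹
C = C₀ · e^(−k·t) = 2.427 × e^(−0.02310 × 121)
  = 2.427 × 0.06111 = 0.1483 mg/L
(0.1483 mg/L = 0.1483 µg/mL)

0.148 µg/mL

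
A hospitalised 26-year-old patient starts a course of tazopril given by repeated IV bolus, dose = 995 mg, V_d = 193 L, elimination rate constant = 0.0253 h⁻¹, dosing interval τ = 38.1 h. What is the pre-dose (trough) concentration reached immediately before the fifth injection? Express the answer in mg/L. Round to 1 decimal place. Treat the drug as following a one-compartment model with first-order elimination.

C₀ per dose = Dose / Vd = 995 / 193 = 5.155 mg/L
Fraction remaining after one interval: r = e^(−kτ) = e^(−0.02530 × 38.1) = 0.3814
Before dose 5, 4 doses have been given (aged 1τ, 2τ, 3τ, 4τ).
C_trough = C₀ × (r + r² + … + r^4) = C₀ × r(1−r^4)/(1−r)
        = 5.155 × 0.3814 × (1 − 0.02116) / (1 − 0.3814) = 3.111 mg/L

3.1 mg/L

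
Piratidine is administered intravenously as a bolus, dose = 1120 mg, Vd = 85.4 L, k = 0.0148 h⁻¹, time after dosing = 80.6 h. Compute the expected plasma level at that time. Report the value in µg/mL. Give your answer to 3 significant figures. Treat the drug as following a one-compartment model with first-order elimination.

C₀ = Dose / Vd = 1120 / 85.4 = 13.11 mg/L
C = C₀ · e^(−k·t) = 13.11 × e^(−0.01480 × 80.6)
  = 13.11 × 0.3033 = 3.976 mg/L
(3.976 mg/L = 3.976 µg/mL)

3.98 µg/mL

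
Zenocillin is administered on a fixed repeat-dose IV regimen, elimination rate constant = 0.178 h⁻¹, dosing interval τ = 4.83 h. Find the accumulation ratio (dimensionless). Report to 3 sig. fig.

e^(−kτ) = e^(−0.1780 × 4.83) = 0.4233
Accumulation ratio R = 1 / (1 − e^(−kτ)) = 1 / (1 − 0.4233) = 1.734

1.73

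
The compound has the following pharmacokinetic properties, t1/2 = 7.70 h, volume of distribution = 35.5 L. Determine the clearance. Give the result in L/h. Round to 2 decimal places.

k = ln2 / t½ = 0.693147 / 7.70 = 0.09002 h⁻¹
CL = k × Vd = 0.09002 × 35.5 = 3.196 L/h

3.20 L/h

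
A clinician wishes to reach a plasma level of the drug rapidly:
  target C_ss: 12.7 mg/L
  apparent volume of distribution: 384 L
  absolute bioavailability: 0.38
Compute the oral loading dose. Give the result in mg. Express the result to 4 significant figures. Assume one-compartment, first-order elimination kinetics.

LD = Css × Vd / F = 12.7 × 384 / 0.38 = 12830 mg

12830 mg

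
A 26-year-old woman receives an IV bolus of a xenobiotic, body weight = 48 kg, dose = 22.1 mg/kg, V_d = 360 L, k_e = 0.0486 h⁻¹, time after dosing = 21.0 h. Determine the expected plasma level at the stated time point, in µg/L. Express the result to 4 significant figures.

1062 µg/L

Total dose = 22.1 × 48 = 1061 mg
C₀ = Dose / Vd = 1061 / 360 = 2.947 mg/L
C = C₀ · e^(−k·t) = 2.947 × e^(−0.04860 × 21.0)
  = 2.947 × 0.3604 = 1.062 mg/L
Convert: 1.062 mg/L × 1000 = 1062 µg/L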